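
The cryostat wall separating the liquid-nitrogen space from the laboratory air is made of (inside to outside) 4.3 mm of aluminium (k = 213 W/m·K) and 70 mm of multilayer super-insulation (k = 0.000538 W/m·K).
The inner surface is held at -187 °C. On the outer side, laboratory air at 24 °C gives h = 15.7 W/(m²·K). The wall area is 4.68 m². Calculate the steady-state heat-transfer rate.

Q ≈ 7.59 W

Treating each layer as a thermal resistance in series:
R_aluminium = L/(kA) = 0.0043/(213×4.68) = 4.314×10^-6 K/W
R_multilayer super-insulation = L/(kA) = 0.07/(0.000538×4.68) = 27.8 K/W
R_outer film = 1/(h_o·A) = 1/(15.7×4.68) = 0.01361 K/W
R_total = 27.82 K/W
Q = ΔT / R_total = 211 / 27.82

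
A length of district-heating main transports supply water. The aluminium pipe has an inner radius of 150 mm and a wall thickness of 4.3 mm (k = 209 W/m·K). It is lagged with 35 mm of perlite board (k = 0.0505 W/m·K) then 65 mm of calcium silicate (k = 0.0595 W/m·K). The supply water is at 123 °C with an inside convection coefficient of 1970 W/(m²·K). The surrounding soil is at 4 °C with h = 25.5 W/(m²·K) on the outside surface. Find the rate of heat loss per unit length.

Treating each annulus and film as a series resistance:
R_inner film = 1/(h_i·2πr₁L) = 1/(1970×2π×0.15×1) = 5.386×10^-4 K/W
R_aluminium pipe wall = ln(154.3/150)/(2π×209×1) = 2.152×10^-5 K/W
R_perlite board = ln(189.3/154.3)/(2π×0.0505×1) = 0.6443 K/W
R_calcium silicate = ln(254.3/189.3)/(2π×0.0595×1) = 0.7896 K/W
R_outer film = 1/(h_o·2πr_oL) = 1/(25.5×2π×0.2543×1) = 0.02454 K/W
R_total = 1.459 K/W
Q = ΔT/R_total = 119/1.459

q′ ≈ 81.6 W/m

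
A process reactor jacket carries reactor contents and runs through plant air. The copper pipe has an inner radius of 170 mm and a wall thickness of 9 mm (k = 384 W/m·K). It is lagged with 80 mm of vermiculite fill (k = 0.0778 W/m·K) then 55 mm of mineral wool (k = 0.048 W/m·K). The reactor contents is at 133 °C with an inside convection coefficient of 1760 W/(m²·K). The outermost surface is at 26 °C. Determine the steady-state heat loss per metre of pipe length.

q′ ≈ 76.7 W/m

Cylindrical conduction, so R = ln(r₂/r₁)/(2πkL) per layer, in series:
R_inner film = 1/(h_i·2πr₁L) = 1/(1760×2π×0.17×1) = 5.319×10^-4 K/W
R_copper pipe wall = ln(179/170)/(2π×384×1) = 2.138×10^-5 K/W
R_vermiculite fill = ln(259/179)/(2π×0.0778×1) = 0.7558 K/W
R_mineral wool = ln(314/259)/(2π×0.048×1) = 0.6385 K/W
R_total = 1.395 K/W
Q = ΔT/R_total = 107/1.395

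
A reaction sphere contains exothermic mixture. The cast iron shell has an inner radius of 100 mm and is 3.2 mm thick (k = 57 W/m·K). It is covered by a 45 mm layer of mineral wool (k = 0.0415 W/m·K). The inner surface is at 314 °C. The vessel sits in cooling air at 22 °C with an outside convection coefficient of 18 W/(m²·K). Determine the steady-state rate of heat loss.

For a spherical shell R = (1/r₁ − 1/r₂)/(4πk); film R = 1/(h·4πr²). In series:
R_cast iron shell = (1/0.1 − 1/0.1032)/(4π×57) = 4.329×10^-4 K/W
R_mineral wool = (1/0.1032 − 1/0.1482)/(4π×0.0415) = 5.642 K/W
R_outer film = 1/(h·4πr_o²) = 1/(18×4π×0.1482²) = 0.2013 K/W
R_total = 5.844 K/W
Q = ΔT/R_total = 292/5.844

Q ≈ 50 W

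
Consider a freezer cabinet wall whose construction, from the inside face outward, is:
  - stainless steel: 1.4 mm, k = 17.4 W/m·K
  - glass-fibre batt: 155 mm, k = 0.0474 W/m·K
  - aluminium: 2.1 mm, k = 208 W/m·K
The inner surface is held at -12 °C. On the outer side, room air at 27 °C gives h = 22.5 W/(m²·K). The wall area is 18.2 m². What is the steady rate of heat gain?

Q ≈ 214 W

Model the wall as resistances in series:
R_stainless steel = L/(kA) = 0.0014/(17.4×18.2) = 4.421×10^-6 K/W
R_glass-fibre batt = L/(kA) = 0.155/(0.0474×18.2) = 0.1797 K/W
R_aluminium = L/(kA) = 0.0021/(208×18.2) = 5.547×10^-7 K/W
R_outer film = 1/(h_o·A) = 1/(22.5×18.2) = 0.002442 K/W
R_total = 0.1821 K/W
Q = ΔT / R_total = 39 / 0.1821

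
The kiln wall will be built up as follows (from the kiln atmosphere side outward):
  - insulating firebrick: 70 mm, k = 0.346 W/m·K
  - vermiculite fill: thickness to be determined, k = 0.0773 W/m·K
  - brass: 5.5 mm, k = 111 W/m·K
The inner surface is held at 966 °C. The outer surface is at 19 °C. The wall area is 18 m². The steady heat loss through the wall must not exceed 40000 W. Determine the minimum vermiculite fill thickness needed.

L ≈ 17.3 mm

Using the resistance-network approach (series):
R_insulating firebrick = L/(kA) = 0.07/(0.346×18) = 0.01124 K/W
R_brass = L/(kA) = 0.0055/(111×18) = 2.753×10^-6 K/W
Sum of the known resistances R_other = 0.01124 K/W
Required total resistance R_tot = ΔT/Q_allow = 947/40000 = 0.02368 K/W
R_vermiculite fill = R_tot − R_other = 0.01243 K/W
L = R·k·A = 0.01243×0.0773×18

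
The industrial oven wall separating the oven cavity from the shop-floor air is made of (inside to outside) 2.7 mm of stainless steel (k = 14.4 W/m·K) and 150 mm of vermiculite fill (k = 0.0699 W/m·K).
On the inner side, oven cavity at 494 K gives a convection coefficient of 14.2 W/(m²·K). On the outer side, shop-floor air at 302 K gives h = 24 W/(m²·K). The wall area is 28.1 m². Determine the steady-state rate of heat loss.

Q ≈ 2390 W

Series thermal resistances:
R_inner film = 1/(h_i·A) = 1/(14.2×28.1) = 0.002506 K/W
R_stainless steel = L/(kA) = 0.0027/(14.4×28.1) = 6.673×10^-6 K/W
R_vermiculite fill = L/(kA) = 0.15/(0.0699×28.1) = 0.07637 K/W
R_outer film = 1/(h_o·A) = 1/(24×28.1) = 0.001483 K/W
R_total = 0.08036 K/W
Q = ΔT / R_total = 192 / 0.08036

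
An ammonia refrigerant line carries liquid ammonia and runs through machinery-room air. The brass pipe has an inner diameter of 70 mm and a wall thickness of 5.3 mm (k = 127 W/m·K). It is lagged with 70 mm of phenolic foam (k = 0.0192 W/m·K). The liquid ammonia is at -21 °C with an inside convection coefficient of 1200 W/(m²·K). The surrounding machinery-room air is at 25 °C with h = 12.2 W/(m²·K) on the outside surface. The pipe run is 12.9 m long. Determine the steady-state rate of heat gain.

Treating each annulus and film as a series resistance:
R_inner film = 1/(h_i·2πr₁L) = 1/(1200×2π×0.035×12.9) = 2.938×10^-4 K/W
R_brass pipe wall = ln(40.3/35)/(2π×127×12.9) = 1.37×10^-5 K/W
R_phenolic foam = ln(110.3/40.3)/(2π×0.0192×12.9) = 0.647 K/W
R_outer film = 1/(h_o·2πr_oL) = 1/(12.2×2π×0.1103×12.9) = 0.009168 K/W
R_total = 0.6565 K/W
Q = ΔT/R_total = 46/0.6565

Q ≈ 70.1 W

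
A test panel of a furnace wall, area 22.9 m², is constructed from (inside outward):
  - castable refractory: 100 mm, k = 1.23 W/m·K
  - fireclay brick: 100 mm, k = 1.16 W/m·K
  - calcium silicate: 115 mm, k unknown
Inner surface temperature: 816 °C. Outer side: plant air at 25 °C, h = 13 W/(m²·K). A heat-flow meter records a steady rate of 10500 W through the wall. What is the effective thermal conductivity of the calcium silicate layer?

Model the wall as resistances in series:
R_castable refractory = L/(kA) = 0.1/(1.23×22.9) = 0.00355 K/W
R_fireclay brick = L/(kA) = 0.1/(1.16×22.9) = 0.003764 K/W
R_outer film = 1/(h_o·A) = 1/(13×22.9) = 0.003359 K/W
Sum of known resistances R_other = 0.01067 K/W
Total R = ΔT/Q = 791/10500 = 0.07533 K/W
R_calcium silicate = R_total − R_other = 0.06466 K/W
k = L/(R·A) = 0.115/(0.06466×22.9)

k ≈ 0.0777 W/(m·K)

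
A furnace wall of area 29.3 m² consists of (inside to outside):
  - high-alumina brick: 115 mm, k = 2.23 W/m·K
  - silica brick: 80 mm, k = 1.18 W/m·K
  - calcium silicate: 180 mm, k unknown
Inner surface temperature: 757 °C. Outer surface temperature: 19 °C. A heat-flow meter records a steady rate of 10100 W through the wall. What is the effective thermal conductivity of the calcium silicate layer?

k ≈ 0.089 W/(m·K)

Thermal resistances in series:
R_high-alumina brick = L/(kA) = 0.115/(2.23×29.3) = 0.00176 K/W
R_silica brick = L/(kA) = 0.08/(1.18×29.3) = 0.002314 K/W
Sum of known resistances R_other = 0.004074 K/W
Total R = ΔT/Q = 738/10100 = 0.07307 K/W
R_calcium silicate = R_total − R_other = 0.069 K/W
k = L/(R·A) = 0.18/(0.069×29.3)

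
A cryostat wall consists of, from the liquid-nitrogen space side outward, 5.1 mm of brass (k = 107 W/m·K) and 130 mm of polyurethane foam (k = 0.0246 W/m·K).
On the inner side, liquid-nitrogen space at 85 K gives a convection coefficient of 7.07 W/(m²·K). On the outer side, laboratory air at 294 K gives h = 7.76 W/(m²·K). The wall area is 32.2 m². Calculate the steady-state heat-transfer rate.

Thermal resistances in series:
R_inner film = 1/(h_i·A) = 1/(7.07×32.2) = 0.004393 K/W
R_brass = L/(kA) = 0.0051/(107×32.2) = 1.48×10^-6 K/W
R_polyurethane foam = L/(kA) = 0.13/(0.0246×32.2) = 0.1641 K/W
R_outer film = 1/(h_o·A) = 1/(7.76×32.2) = 0.004002 K/W
R_total = 0.1725 K/W
Q = ΔT / R_total = 209 / 0.1725

Q ≈ 1210 W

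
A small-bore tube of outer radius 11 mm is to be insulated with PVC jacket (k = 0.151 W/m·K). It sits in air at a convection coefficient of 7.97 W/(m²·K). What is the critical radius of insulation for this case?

r_cr ≈ 18.9 mm

For a cylinder r_cr = k/h = 0.151/7.97
r_cr = 18.9 mm; since the bare radius (11 mm) is below r_cr, adding a thin layer of insulation will *increase* heat loss.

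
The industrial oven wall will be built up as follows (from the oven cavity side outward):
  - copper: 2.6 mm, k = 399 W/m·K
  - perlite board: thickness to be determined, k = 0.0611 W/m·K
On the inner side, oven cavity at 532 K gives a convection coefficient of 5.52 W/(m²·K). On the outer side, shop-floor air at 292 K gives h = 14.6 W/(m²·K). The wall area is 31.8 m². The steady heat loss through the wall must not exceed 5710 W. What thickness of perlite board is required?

Treating each layer as a thermal resistance in series:
R_inner film = 1/(h_i·A) = 1/(5.52×31.8) = 0.005697 K/W
R_copper = L/(kA) = 0.0026/(399×31.8) = 2.049×10^-7 K/W
R_outer film = 1/(h_o·A) = 1/(14.6×31.8) = 0.002154 K/W
Sum of the known resistances R_other = 0.007851 K/W
Required total resistance R_tot = ΔT/Q_allow = 240/5710 = 0.04203 K/W
R_perlite board = R_tot − R_other = 0.03418 K/W
L = R·k·A = 0.03418×0.0611×31.8

L ≈ 66.4 mm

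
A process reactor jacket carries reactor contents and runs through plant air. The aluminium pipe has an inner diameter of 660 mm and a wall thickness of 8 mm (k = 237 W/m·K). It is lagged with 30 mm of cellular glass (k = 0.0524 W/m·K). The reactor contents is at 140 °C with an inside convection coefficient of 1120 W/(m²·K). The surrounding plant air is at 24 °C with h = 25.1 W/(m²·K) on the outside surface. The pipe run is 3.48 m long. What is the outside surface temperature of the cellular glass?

Treating each annulus and film as a series resistance:
R_inner film = 1/(h_i·2πr₁L) = 1/(1120×2π×0.33×3.48) = 1.237×10^-4 K/W
R_aluminium pipe wall = ln(338/330)/(2π×237×3.48) = 4.622×10^-6 K/W
R_cellular glass = ln(368/338)/(2π×0.0524×3.48) = 0.07422 K/W
R_outer film = 1/(h_o·2πr_oL) = 1/(25.1×2π×0.368×3.48) = 0.004951 K/W
R_total = 0.0793 K/W
Q = ΔT/R_total = 116/0.0793
Q = 1460 W
T_interface = T_inner − Q·ΣR(inner→interface) = 140 − 1460×0.07435

T ≈ 31.2 °C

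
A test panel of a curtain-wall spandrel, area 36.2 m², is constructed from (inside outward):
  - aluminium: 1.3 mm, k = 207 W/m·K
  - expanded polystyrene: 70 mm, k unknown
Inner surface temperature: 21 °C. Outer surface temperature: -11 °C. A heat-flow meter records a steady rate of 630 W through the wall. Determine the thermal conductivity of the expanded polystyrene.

k ≈ 0.0381 W/(m·K)

Series thermal resistances:
R_aluminium = L/(kA) = 0.0013/(207×36.2) = 1.735×10^-7 K/W
Sum of known resistances R_other = 1.735×10^-7 K/W
Total R = ΔT/Q = 32/630 = 0.05079 K/W
R_expanded polystyrene = R_total − R_other = 0.05079 K/W
k = L/(R·A) = 0.07/(0.05079×36.2)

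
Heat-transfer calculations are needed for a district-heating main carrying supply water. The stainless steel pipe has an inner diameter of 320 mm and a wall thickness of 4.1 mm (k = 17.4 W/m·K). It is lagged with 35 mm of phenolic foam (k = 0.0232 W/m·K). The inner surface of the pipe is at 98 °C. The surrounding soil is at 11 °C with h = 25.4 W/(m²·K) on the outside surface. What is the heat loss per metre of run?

Per-layer cylindrical resistances, series-summed:
R_stainless steel pipe wall = ln(164.1/160)/(2π×17.4×1) = 2.314×10^-4 K/W
R_phenolic foam = ln(199.1/164.1)/(2π×0.0232×1) = 1.326 K/W
R_outer film = 1/(h_o·2πr_oL) = 1/(25.4×2π×0.1991×1) = 0.03147 K/W
R_total = 1.358 K/W
Q = ΔT/R_total = 87/1.358

q′ ≈ 64.1 W/m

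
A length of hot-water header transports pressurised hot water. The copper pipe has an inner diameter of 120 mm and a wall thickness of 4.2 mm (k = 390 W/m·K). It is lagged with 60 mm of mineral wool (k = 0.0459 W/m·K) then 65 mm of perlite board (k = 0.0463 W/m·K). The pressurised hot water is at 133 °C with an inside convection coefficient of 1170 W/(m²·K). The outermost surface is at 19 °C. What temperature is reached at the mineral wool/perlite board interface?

T ≈ 63.1 °C

For a radial system each layer contributes R = ln(r_out/r_in)/(2πkL); films add R = 1/(hA).
R_inner film = 1/(h_i·2πr₁L) = 1/(1170×2π×0.06×1) = 0.002267 K/W
R_copper pipe wall = ln(64.2/60)/(2π×390×1) = 2.761×10^-5 K/W
R_mineral wool = ln(124.2/64.2)/(2π×0.0459×1) = 2.288 K/W
R_perlite board = ln(189.2/124.2)/(2π×0.0463×1) = 1.447 K/W
R_total = 3.737 K/W
Q = ΔT/R_total = 114/3.737
Q = 30.5 W/m
T_interface = T_inner − Q·ΣR(inner→interface) = 133 − 30.5×2.29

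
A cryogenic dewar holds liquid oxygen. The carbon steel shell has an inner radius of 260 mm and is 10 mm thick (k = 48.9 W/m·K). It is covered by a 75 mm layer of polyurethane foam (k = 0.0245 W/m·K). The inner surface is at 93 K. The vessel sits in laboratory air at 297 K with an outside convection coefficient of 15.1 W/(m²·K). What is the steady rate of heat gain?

Q ≈ 76.7 W

For a spherical shell R = (1/r₁ − 1/r₂)/(4πk); film R = 1/(h·4πr²). In series:
R_carbon steel shell = (1/0.26 − 1/0.27)/(4π×48.9) = 2.318×10^-4 K/W
R_polyurethane foam = (1/0.27 − 1/0.345)/(4π×0.0245) = 2.615 K/W
R_outer film = 1/(h·4πr_o²) = 1/(15.1×4π×0.345²) = 0.04428 K/W
R_total = 2.66 K/W
Q = ΔT/R_total = 204/2.66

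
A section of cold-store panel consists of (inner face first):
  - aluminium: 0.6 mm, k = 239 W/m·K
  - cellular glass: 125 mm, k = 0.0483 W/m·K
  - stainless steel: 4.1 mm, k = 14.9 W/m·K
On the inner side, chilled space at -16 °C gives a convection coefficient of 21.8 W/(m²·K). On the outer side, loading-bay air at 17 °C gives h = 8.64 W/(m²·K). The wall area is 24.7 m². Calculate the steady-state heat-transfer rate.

Model the wall as resistances in series:
R_inner film = 1/(h_i·A) = 1/(21.8×24.7) = 0.001857 K/W
R_aluminium = L/(kA) = 0.0006/(239×24.7) = 1.016×10^-7 K/W
R_cellular glass = L/(kA) = 0.125/(0.0483×24.7) = 0.1048 K/W
R_stainless steel = L/(kA) = 0.0041/(14.9×24.7) = 1.114×10^-5 K/W
R_outer film = 1/(h_o·A) = 1/(8.64×24.7) = 0.004686 K/W
R_total = 0.1113 K/W
Q = ΔT / R_total = 33 / 0.1113

Q ≈ 296 W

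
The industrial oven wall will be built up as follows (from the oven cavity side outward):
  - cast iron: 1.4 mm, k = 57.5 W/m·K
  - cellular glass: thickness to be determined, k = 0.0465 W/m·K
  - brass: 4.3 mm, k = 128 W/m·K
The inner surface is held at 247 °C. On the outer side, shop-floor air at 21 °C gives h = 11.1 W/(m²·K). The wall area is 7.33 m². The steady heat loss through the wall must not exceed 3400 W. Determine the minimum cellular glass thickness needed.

L ≈ 18.5 mm

Series thermal resistances:
R_cast iron = L/(kA) = 0.0014/(57.5×7.33) = 3.322×10^-6 K/W
R_brass = L/(kA) = 0.0043/(128×7.33) = 4.583×10^-6 K/W
R_outer film = 1/(h_o·A) = 1/(11.1×7.33) = 0.01229 K/W
Sum of the known resistances R_other = 0.0123 K/W
Required total resistance R_tot = ΔT/Q_allow = 226/3400 = 0.06647 K/W
R_cellular glass = R_tot − R_other = 0.05417 K/W
L = R·k·A = 0.05417×0.0465×7.33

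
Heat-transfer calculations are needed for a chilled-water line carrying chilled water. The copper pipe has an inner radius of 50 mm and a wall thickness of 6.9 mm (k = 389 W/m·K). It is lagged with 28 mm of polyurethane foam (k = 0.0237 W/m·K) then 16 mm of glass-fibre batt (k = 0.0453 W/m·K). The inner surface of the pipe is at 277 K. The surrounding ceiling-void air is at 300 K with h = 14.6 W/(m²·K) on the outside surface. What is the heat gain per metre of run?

For a radial system each layer contributes R = ln(r_out/r_in)/(2πkL); films add R = 1/(hA).
R_copper pipe wall = ln(56.9/50)/(2π×389×1) = 5.289×10^-5 K/W
R_polyurethane foam = ln(84.9/56.9)/(2π×0.0237×1) = 2.687 K/W
R_glass-fibre batt = ln(100.9/84.9)/(2π×0.0453×1) = 0.6066 K/W
R_outer film = 1/(h_o·2πr_oL) = 1/(14.6×2π×0.1009×1) = 0.108 K/W
R_total = 3.402 K/W
Q = ΔT/R_total = 23/3.402

q′ ≈ 6.76 W/m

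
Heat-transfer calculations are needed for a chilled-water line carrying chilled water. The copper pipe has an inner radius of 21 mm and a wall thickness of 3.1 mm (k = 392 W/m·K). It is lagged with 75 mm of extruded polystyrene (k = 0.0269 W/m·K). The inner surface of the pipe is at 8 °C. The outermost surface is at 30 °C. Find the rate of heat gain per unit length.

Treating each annulus and film as a series resistance:
R_copper pipe wall = ln(24.1/21)/(2π×392×1) = 5.59×10^-5 K/W
R_extruded polystyrene = ln(99.1/24.1)/(2π×0.0269×1) = 8.366 K/W
R_total = 8.366 K/W
Q = ΔT/R_total = 22/8.366

q′ ≈ 2.63 W/m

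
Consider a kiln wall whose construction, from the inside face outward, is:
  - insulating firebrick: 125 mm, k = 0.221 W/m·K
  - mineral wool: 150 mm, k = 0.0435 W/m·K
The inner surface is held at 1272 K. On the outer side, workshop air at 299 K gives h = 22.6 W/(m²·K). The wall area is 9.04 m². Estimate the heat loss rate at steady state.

Q ≈ 2170 W

Model the wall as resistances in series:
R_insulating firebrick = L/(kA) = 0.125/(0.221×9.04) = 0.06257 K/W
R_mineral wool = L/(kA) = 0.15/(0.0435×9.04) = 0.3814 K/W
R_outer film = 1/(h_o·A) = 1/(22.6×9.04) = 0.004895 K/W
R_total = 0.4489 K/W
Q = ΔT / R_total = 973 / 0.4489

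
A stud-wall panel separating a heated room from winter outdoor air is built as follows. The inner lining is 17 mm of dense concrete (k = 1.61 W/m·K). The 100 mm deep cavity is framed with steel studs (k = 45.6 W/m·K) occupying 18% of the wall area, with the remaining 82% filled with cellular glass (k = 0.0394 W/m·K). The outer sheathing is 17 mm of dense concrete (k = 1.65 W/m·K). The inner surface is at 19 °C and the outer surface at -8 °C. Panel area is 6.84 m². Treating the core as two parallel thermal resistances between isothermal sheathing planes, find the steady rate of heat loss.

Q ≈ 5600 W

Sheathing layers in series; stud and cavity paths in parallel between them.
R_inner = 0.017/(1.61×6.84) = 0.001544 K/W
R_stud  = 0.1/(45.6×0.18×6.84) = 0.001781 K/W
R_cav   = 0.1/(0.0394×0.82×6.84) = 0.4525 K/W
1/R_core = 1/R_stud + 1/R_cav → R_core = 0.001774 K/W
R_outer = 0.017/(1.65×6.84) = 0.001506 K/W
R_total = 0.004824 K/W
Q = ΔT/R_total = 27/0.004824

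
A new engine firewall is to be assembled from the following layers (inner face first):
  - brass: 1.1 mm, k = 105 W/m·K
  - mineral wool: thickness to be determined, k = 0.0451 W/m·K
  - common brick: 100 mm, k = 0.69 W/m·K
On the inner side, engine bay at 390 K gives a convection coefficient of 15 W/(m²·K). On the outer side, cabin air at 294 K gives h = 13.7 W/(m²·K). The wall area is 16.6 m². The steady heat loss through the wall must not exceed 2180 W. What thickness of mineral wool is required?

Thermal resistances in series:
R_inner film = 1/(h_i·A) = 1/(15×16.6) = 0.004016 K/W
R_brass = L/(kA) = 0.0011/(105×16.6) = 6.311×10^-7 K/W
R_common brick = L/(kA) = 0.1/(0.69×16.6) = 0.008731 K/W
R_outer film = 1/(h_o·A) = 1/(13.7×16.6) = 0.004397 K/W
Sum of the known resistances R_other = 0.01714 K/W
Required total resistance R_tot = ΔT/Q_allow = 96/2180 = 0.04404 K/W
R_mineral wool = R_tot − R_other = 0.02689 K/W
L = R·k·A = 0.02689×0.0451×16.6

L ≈ 20.1 mm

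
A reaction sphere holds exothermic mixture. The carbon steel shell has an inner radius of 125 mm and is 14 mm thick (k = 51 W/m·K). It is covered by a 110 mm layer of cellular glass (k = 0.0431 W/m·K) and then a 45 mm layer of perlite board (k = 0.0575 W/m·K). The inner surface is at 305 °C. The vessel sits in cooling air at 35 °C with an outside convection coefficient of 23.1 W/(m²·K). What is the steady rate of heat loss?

Q ≈ 39.9 W

For a spherical shell R = (1/r₁ − 1/r₂)/(4πk); film R = 1/(h·4πr²). In series:
R_carbon steel shell = (1/0.125 − 1/0.139)/(4π×51) = 0.001257 K/W
R_cellular glass = (1/0.139 − 1/0.249)/(4π×0.0431) = 5.868 K/W
R_perlite board = (1/0.249 − 1/0.294)/(4π×0.0575) = 0.8507 K/W
R_outer film = 1/(h·4πr_o²) = 1/(23.1×4π×0.294²) = 0.03986 K/W
R_total = 6.76 K/W
Q = ΔT/R_total = 270/6.76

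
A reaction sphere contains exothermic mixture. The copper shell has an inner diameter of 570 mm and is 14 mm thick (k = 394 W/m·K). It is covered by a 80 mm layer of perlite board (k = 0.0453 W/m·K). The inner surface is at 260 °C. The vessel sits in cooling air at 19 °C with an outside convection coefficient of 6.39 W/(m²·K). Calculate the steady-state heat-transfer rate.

Q ≈ 182 W

Each spherical layer contributes R = (1/r_i − 1/r_o)/(4πk):
R_copper shell = (1/0.285 − 1/0.299)/(4π×394) = 3.318×10^-5 K/W
R_perlite board = (1/0.299 − 1/0.379)/(4π×0.0453) = 1.24 K/W
R_outer film = 1/(h·4πr_o²) = 1/(6.39×4π×0.379²) = 0.0867 K/W
R_total = 1.327 K/W
Q = ΔT/R_total = 241/1.327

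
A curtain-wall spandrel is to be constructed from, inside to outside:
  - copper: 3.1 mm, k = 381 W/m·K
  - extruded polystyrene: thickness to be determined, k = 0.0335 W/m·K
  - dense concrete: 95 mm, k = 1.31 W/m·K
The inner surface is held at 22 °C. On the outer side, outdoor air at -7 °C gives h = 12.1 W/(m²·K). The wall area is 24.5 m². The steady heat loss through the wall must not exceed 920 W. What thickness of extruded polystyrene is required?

Treating each layer as a thermal resistance in series:
R_copper = L/(kA) = 0.0031/(381×24.5) = 3.321×10^-7 K/W
R_dense concrete = L/(kA) = 0.095/(1.31×24.5) = 0.00296 K/W
R_outer film = 1/(h_o·A) = 1/(12.1×24.5) = 0.003373 K/W
Sum of the known resistances R_other = 0.006334 K/W
Required total resistance R_tot = ΔT/Q_allow = 29/920 = 0.03152 K/W
R_extruded polystyrene = R_tot − R_other = 0.02519 K/W
L = R·k·A = 0.02519×0.0335×24.5

L ≈ 20.7 mm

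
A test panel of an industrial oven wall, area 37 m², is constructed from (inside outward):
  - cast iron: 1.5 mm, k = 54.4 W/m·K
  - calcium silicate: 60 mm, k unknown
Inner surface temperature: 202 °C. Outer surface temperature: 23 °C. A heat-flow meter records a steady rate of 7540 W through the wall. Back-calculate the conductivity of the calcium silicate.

k ≈ 0.0683 W/(m·K)

Model the wall as resistances in series:
R_cast iron = L/(kA) = 0.0015/(54.4×37) = 7.452×10^-7 K/W
Sum of known resistances R_other = 7.452×10^-7 K/W
Total R = ΔT/Q = 179/7540 = 0.02374 K/W
R_calcium silicate = R_total − R_other = 0.02374 K/W
k = L/(R·A) = 0.06/(0.02374×37)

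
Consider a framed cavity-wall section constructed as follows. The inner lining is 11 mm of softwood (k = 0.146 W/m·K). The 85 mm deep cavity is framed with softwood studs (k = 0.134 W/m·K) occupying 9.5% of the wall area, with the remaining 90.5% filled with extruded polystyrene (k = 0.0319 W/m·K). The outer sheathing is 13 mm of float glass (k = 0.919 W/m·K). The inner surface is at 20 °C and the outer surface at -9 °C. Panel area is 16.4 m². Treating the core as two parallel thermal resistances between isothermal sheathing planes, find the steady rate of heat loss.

Q ≈ 223 W

Sheathing layers in series; stud and cavity paths in parallel between them.
R_inner = 0.011/(0.146×16.4) = 0.004594 K/W
R_stud  = 0.085/(0.134×0.095×16.4) = 0.4071 K/W
R_cav   = 0.085/(0.0319×0.905×16.4) = 0.1795 K/W
1/R_core = 1/R_stud + 1/R_cav → R_core = 0.1246 K/W
R_outer = 0.013/(0.919×16.4) = 8.625×10^-4 K/W
R_total = 0.13 K/W
Q = ΔT/R_total = 29/0.13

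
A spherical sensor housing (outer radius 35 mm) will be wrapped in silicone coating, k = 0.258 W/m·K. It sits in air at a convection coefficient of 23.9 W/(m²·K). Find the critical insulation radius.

r_cr ≈ 21.6 mm

For a sphere r_cr = 2k/h = 2×0.258/23.9
r_cr = 21.6 mm; since the bare radius (35 mm) is above r_cr, any added insulation will reduce heat loss.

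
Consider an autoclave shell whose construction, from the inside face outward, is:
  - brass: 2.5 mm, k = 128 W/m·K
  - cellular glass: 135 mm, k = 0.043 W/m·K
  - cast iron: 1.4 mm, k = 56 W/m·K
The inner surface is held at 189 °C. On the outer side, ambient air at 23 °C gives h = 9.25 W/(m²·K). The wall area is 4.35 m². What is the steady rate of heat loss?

Q ≈ 222 W

Model the wall as resistances in series:
R_brass = L/(kA) = 0.0025/(128×4.35) = 4.49×10^-6 K/W
R_cellular glass = L/(kA) = 0.135/(0.043×4.35) = 0.7217 K/W
R_cast iron = L/(kA) = 0.0014/(56×4.35) = 5.747×10^-6 K/W
R_outer film = 1/(h_o·A) = 1/(9.25×4.35) = 0.02485 K/W
R_total = 0.7466 K/W
Q = ΔT / R_total = 166 / 0.7466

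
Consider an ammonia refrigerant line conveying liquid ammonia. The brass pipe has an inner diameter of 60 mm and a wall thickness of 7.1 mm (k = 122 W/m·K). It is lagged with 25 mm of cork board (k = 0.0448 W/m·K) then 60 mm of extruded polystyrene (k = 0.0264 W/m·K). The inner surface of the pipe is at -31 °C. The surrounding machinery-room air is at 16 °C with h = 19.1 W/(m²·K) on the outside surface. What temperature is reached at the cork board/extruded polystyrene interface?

T ≈ -16.6 °C

For a radial system each layer contributes R = ln(r_out/r_in)/(2πkL); films add R = 1/(hA).
R_brass pipe wall = ln(37.1/30)/(2π×122×1) = 2.771×10^-4 K/W
R_cork board = ln(62.1/37.1)/(2π×0.0448×1) = 1.83 K/W
R_extruded polystyrene = ln(122.1/62.1)/(2π×0.0264×1) = 4.076 K/W
R_outer film = 1/(h_o·2πr_oL) = 1/(19.1×2π×0.1221×1) = 0.06825 K/W
R_total = 5.974 K/W
Q = ΔT/R_total = 47/5.974
Q = 7.87 W/m
T_interface = T_inner + Q·ΣR(inner→interface) = -31 + 7.87×1.83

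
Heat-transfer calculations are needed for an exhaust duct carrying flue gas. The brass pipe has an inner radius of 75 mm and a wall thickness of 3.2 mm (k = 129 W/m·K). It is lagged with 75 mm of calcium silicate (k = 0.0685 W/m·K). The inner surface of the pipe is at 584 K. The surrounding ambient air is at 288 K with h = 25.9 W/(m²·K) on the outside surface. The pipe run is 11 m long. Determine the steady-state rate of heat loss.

For a radial system each layer contributes R = ln(r_out/r_in)/(2πkL); films add R = 1/(hA).
R_brass pipe wall = ln(78.2/75)/(2π×129×11) = 4.686×10^-6 K/W
R_calcium silicate = ln(153.2/78.2)/(2π×0.0685×11) = 0.142 K/W
R_outer film = 1/(h_o·2πr_oL) = 1/(25.9×2π×0.1532×11) = 0.003646 K/W
R_total = 0.1457 K/W
Q = ΔT/R_total = 296/0.1457

Q ≈ 2030 W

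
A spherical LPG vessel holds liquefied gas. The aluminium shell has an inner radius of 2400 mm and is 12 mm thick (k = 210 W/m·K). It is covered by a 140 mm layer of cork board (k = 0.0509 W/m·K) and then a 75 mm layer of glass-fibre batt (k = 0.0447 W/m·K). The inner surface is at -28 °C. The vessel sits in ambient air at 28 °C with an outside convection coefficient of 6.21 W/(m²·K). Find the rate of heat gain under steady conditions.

Q ≈ 977 W

Radial (spherical) resistances in series:
R_aluminium shell = (1/2.4 − 1/2.412)/(4π×210) = 7.855×10^-7 K/W
R_cork board = (1/2.412 − 1/2.552)/(4π×0.0509) = 0.03556 K/W
R_glass-fibre batt = (1/2.552 − 1/2.627)/(4π×0.0447) = 0.01992 K/W
R_outer film = 1/(h·4πr_o²) = 1/(6.21×4π×2.627²) = 0.001857 K/W
R_total = 0.05733 K/W
Q = ΔT/R_total = 56/0.05733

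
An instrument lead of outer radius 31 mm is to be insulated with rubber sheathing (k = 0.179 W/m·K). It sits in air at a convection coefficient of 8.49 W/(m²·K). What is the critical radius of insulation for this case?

r_cr ≈ 21.1 mm

For a cylinder r_cr = k/h = 0.179/8.49
r_cr = 21.1 mm; since the bare radius (31 mm) is above r_cr, any added insulation will reduce heat loss.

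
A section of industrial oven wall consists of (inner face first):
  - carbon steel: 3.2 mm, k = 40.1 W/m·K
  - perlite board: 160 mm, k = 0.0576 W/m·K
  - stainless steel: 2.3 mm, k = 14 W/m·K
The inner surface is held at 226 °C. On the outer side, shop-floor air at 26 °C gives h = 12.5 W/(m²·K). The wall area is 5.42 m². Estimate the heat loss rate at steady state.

Q ≈ 379 W

Treating each layer as a thermal resistance in series:
R_carbon steel = L/(kA) = 0.0032/(40.1×5.42) = 1.472×10^-5 K/W
R_perlite board = L/(kA) = 0.16/(0.0576×5.42) = 0.5125 K/W
R_stainless steel = L/(kA) = 0.0023/(14×5.42) = 3.031×10^-5 K/W
R_outer film = 1/(h_o·A) = 1/(12.5×5.42) = 0.01476 K/W
R_total = 0.5273 K/W
Q = ΔT / R_total = 200 / 0.5273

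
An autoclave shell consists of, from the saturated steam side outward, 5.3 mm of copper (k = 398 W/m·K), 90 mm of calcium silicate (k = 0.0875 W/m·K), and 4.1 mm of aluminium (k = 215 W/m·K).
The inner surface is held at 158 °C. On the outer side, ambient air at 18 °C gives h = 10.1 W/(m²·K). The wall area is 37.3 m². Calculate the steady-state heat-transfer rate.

Thermal resistances in series:
R_copper = L/(kA) = 0.0053/(398×37.3) = 3.57×10^-7 K/W
R_calcium silicate = L/(kA) = 0.09/(0.0875×37.3) = 0.02758 K/W
R_aluminium = L/(kA) = 0.0041/(215×37.3) = 5.113×10^-7 K/W
R_outer film = 1/(h_o·A) = 1/(10.1×37.3) = 0.002654 K/W
R_total = 0.03023 K/W
Q = ΔT / R_total = 140 / 0.03023

Q ≈ 4630 W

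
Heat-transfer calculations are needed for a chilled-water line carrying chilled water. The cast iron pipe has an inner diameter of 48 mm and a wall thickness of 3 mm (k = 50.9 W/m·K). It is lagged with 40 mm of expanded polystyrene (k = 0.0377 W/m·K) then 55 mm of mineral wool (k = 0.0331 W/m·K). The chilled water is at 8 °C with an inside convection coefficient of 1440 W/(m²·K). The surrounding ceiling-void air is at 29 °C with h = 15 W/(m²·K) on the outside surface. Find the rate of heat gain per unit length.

Per-layer cylindrical resistances, series-summed:
R_inner film = 1/(h_i·2πr₁L) = 1/(1440×2π×0.024×1) = 0.004605 K/W
R_cast iron pipe wall = ln(27/24)/(2π×50.9×1) = 3.683×10^-4 K/W
R_expanded polystyrene = ln(67/27)/(2π×0.0377×1) = 3.837 K/W
R_mineral wool = ln(122/67)/(2π×0.0331×1) = 2.882 K/W
R_outer film = 1/(h_o·2πr_oL) = 1/(15×2π×0.122×1) = 0.08697 K/W
R_total = 6.811 K/W
Q = ΔT/R_total = 21/6.811

q′ ≈ 3.08 W/m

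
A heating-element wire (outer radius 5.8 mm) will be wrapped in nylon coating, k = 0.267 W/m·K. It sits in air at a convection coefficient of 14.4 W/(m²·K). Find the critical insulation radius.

r_cr ≈ 18.5 mm

For a cylinder r_cr = k/h = 0.267/14.4
r_cr = 18.5 mm; since the bare radius (5.8 mm) is below r_cr, adding a thin layer of insulation will *increase* heat loss.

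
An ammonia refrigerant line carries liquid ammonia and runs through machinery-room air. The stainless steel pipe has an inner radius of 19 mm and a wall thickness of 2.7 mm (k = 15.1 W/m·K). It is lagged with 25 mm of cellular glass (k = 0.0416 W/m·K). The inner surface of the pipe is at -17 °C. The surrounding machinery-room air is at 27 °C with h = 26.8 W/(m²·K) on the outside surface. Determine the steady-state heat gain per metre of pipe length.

Radial resistances (cylindrical: R_cond = ln(r_o/r_i)/(2πkL), R_conv = 1/(h·2πrL)):
R_stainless steel pipe wall = ln(21.7/19)/(2π×15.1×1) = 0.0014 K/W
R_cellular glass = ln(46.7/21.7)/(2π×0.0416×1) = 2.932 K/W
R_outer film = 1/(h_o·2πr_oL) = 1/(26.8×2π×0.0467×1) = 0.1272 K/W
R_total = 3.061 K/W
Q = ΔT/R_total = 44/3.061

q′ ≈ 14.4 W/m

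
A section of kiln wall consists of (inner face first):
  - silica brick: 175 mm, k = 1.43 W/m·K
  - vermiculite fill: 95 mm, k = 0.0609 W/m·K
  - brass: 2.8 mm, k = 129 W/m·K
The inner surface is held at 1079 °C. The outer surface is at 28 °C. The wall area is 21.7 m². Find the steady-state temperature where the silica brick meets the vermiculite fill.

T ≈ 1000 °C

Series thermal resistances:
R_silica brick = L/(kA) = 0.175/(1.43×21.7) = 0.00564 K/W
R_vermiculite fill = L/(kA) = 0.095/(0.0609×21.7) = 0.07189 K/W
R_brass = L/(kA) = 0.0028/(129×21.7) = 1×10^-6 K/W
R_total = 0.07753 K/W;  Q = ΔT/R_total = 1051/0.07753 = 13560 W
T_interface = T_inner − Q·ΣR(inner→interface) = 1079 − 13600×0.00564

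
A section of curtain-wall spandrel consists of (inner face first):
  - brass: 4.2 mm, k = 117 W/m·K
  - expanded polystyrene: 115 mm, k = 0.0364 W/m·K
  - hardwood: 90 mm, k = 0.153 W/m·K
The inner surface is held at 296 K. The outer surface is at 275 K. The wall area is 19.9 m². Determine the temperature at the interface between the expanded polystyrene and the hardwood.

Using the resistance-network approach (series):
R_brass = L/(kA) = 0.0042/(117×19.9) = 1.804×10^-6 K/W
R_expanded polystyrene = L/(kA) = 0.115/(0.0364×19.9) = 0.1588 K/W
R_hardwood = L/(kA) = 0.09/(0.153×19.9) = 0.02956 K/W
R_total = 0.1883 K/W;  Q = ΔT/R_total = 21/0.1883 = 111.5 W
T_interface = T_inner − Q·ΣR(inner→interface) = 296 − 112×0.1588

T ≈ 278 K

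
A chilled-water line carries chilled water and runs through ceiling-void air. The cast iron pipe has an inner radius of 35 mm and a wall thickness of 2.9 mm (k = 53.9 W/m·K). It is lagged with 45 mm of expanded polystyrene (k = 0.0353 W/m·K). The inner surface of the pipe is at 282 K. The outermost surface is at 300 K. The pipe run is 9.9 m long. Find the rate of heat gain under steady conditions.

Q ≈ 50.5 W

Cylindrical conduction, so R = ln(r₂/r₁)/(2πkL) per layer, in series:
R_cast iron pipe wall = ln(37.9/35)/(2π×53.9×9.9) = 2.374×10^-5 K/W
R_expanded polystyrene = ln(82.9/37.9)/(2π×0.0353×9.9) = 0.3564 K/W
R_total = 0.3565 K/W
Q = ΔT/R_total = 18/0.3565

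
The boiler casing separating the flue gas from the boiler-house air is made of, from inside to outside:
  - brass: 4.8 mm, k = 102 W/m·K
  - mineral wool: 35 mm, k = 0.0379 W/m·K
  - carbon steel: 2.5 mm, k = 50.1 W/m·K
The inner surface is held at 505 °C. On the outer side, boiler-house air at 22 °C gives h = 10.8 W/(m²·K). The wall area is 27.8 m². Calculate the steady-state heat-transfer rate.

Q ≈ 13200 W

Series thermal resistances:
R_brass = L/(kA) = 0.0048/(102×27.8) = 1.693×10^-6 K/W
R_mineral wool = L/(kA) = 0.035/(0.0379×27.8) = 0.03322 K/W
R_carbon steel = L/(kA) = 0.0025/(50.1×27.8) = 1.795×10^-6 K/W
R_outer film = 1/(h_o·A) = 1/(10.8×27.8) = 0.003331 K/W
R_total = 0.03655 K/W
Q = ΔT / R_total = 483 / 0.03655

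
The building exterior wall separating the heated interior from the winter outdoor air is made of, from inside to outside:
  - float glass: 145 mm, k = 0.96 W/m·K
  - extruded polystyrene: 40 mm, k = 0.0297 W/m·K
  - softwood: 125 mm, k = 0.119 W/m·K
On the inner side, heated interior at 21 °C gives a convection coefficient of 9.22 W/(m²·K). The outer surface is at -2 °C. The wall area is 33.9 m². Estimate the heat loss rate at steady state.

Q ≈ 293 W

Series thermal resistances:
R_inner film = 1/(h_i·A) = 1/(9.22×33.9) = 0.003199 K/W
R_float glass = L/(kA) = 0.145/(0.96×33.9) = 0.004456 K/W
R_extruded polystyrene = L/(kA) = 0.04/(0.0297×33.9) = 0.03973 K/W
R_softwood = L/(kA) = 0.125/(0.119×33.9) = 0.03099 K/W
R_total = 0.07837 K/W
Q = ΔT / R_total = 23 / 0.07837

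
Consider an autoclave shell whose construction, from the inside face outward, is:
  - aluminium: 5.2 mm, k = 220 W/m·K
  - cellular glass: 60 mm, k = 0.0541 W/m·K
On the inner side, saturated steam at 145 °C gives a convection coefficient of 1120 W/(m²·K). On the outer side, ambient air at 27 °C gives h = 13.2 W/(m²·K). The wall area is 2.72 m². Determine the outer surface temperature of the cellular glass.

T ≈ 34.5 °C

Treating each layer as a thermal resistance in series:
R_inner film = 1/(h_i·A) = 1/(1120×2.72) = 3.283×10^-4 K/W
R_aluminium = L/(kA) = 0.0052/(220×2.72) = 8.69×10^-6 K/W
R_cellular glass = L/(kA) = 0.06/(0.0541×2.72) = 0.4077 K/W
R_outer film = 1/(h_o·A) = 1/(13.2×2.72) = 0.02785 K/W
R_total = 0.4359 K/W;  Q = ΔT/R_total = 118/0.4359 = 270.7 W
T_interface = T_inner − Q·ΣR(inner→interface) = 145 − 271×0.4081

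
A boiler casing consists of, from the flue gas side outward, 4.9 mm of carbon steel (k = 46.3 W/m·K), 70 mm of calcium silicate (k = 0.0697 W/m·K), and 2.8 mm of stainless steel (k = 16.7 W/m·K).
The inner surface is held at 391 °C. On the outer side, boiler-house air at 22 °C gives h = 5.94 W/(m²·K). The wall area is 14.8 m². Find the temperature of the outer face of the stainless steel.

Model the wall as resistances in series:
R_carbon steel = L/(kA) = 0.0049/(46.3×14.8) = 7.151×10^-6 K/W
R_calcium silicate = L/(kA) = 0.07/(0.0697×14.8) = 0.06786 K/W
R_stainless steel = L/(kA) = 0.0028/(16.7×14.8) = 1.133×10^-5 K/W
R_outer film = 1/(h_o·A) = 1/(5.94×14.8) = 0.01138 K/W
R_total = 0.07925 K/W;  Q = ΔT/R_total = 369/0.07925 = 4656 W
T_interface = T_inner − Q·ΣR(inner→interface) = 391 − 4660×0.06788

T ≈ 75 °C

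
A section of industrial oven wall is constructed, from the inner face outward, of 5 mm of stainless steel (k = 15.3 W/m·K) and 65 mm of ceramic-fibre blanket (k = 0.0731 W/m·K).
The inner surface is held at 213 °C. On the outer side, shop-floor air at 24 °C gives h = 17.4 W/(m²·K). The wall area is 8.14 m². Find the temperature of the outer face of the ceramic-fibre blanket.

Treating each layer as a thermal resistance in series:
R_stainless steel = L/(kA) = 0.005/(15.3×8.14) = 4.015×10^-5 K/W
R_ceramic-fibre blanket = L/(kA) = 0.065/(0.0731×8.14) = 0.1092 K/W
R_outer film = 1/(h_o·A) = 1/(17.4×8.14) = 0.00706 K/W
R_total = 0.1163 K/W;  Q = ΔT/R_total = 189/0.1163 = 1625 W
T_interface = T_inner − Q·ΣR(inner→interface) = 213 − 1620×0.1093

T ≈ 35.5 °C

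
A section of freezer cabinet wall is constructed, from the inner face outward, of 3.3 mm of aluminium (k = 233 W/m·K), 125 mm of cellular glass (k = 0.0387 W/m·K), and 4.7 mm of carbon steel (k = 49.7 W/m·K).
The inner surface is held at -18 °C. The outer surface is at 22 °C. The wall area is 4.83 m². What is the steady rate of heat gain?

Q ≈ 59.8 W

Treating each layer as a thermal resistance in series:
R_aluminium = L/(kA) = 0.0033/(233×4.83) = 2.932×10^-6 K/W
R_cellular glass = L/(kA) = 0.125/(0.0387×4.83) = 0.6687 K/W
R_carbon steel = L/(kA) = 0.0047/(49.7×4.83) = 1.958×10^-5 K/W
R_total = 0.6688 K/W
Q = ΔT / R_total = 40 / 0.6688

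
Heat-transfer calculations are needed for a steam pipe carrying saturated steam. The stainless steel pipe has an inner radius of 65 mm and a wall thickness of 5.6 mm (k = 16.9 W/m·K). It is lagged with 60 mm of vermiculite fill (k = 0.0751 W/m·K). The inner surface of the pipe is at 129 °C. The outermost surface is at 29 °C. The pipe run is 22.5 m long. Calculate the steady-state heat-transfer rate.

Cylindrical conduction, so R = ln(r₂/r₁)/(2πkL) per layer, in series:
R_stainless steel pipe wall = ln(70.6/65)/(2π×16.9×22.5) = 3.459×10^-5 K/W
R_vermiculite fill = ln(130.6/70.6)/(2π×0.0751×22.5) = 0.05794 K/W
R_total = 0.05797 K/W
Q = ΔT/R_total = 100/0.05797

Q ≈ 1730 W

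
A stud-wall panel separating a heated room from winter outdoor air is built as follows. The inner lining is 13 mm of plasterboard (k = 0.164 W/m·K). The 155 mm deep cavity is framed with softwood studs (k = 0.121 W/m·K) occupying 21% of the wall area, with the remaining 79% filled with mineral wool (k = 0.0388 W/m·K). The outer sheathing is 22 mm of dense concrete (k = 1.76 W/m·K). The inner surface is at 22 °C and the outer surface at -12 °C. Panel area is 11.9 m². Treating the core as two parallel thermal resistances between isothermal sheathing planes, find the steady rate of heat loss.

Q ≈ 142 W

Sheathing layers in series; stud and cavity paths in parallel between them.
R_inner = 0.013/(0.164×11.9) = 0.006661 K/W
R_stud  = 0.155/(0.121×0.21×11.9) = 0.5126 K/W
R_cav   = 0.155/(0.0388×0.79×11.9) = 0.4249 K/W
1/R_core = 1/R_stud + 1/R_cav → R_core = 0.2323 K/W
R_outer = 0.022/(1.76×11.9) = 0.00105 K/W
R_total = 0.24 K/W
Q = ΔT/R_total = 34/0.24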